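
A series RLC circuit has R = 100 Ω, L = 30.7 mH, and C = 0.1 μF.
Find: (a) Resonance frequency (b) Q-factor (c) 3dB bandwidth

Step 1 — Resonance condition Im(Z)=0 gives ω₀ = 1/√(LC).
Step 2 — ω₀ = 1/√(0.0307·1e-07) = 1.805e+04 rad/s.
Step 3 — f₀ = ω₀/(2π) = 2872 Hz.
Step 4 — Series Q: Q = ω₀L/R = 1.805e+04·0.0307/100 = 5.541.
Step 5 — 3dB bandwidth: Δω = ω₀/Q = 3257 rad/s; BW = Δω/(2π) = 518.4 Hz.

(a) f₀ = 2872 Hz  (b) Q = 5.541  (c) BW = 518.4 Hz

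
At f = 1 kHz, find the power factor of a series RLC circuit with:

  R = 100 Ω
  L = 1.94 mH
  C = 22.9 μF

Step 1 — Angular frequency: ω = 2π·f = 2π·1000 = 6283 rad/s.
Step 2 — Component impedances:
  R: Z = R = 100 Ω
  L: Z = jωL = j·6283·0.00194 = 0 + j12.19 Ω
  C: Z = 1/(jωC) = -j/(ω·C) = 0 - j6.95 Ω
Step 3 — Series combination: Z_total = R + L + C = 100 + j5.239 Ω = 100.1∠3.0° Ω.
Step 4 — Power factor: PF = cos(φ) = Re(Z)/|Z| = 100/100.14 = 0.9986.
Step 5 — Type: Im(Z) = 5.239 ⇒ lagging (phase φ = 3.0°).

PF = 0.9986 (lagging, φ = 3.0°)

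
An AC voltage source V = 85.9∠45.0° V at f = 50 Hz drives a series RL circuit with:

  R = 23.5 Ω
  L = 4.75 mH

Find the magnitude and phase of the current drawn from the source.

Step 1 — Angular frequency: ω = 2π·f = 2π·50 = 314.2 rad/s.
Step 2 — Component impedances:
  R: Z = R = 23.5 Ω
  L: Z = jωL = j·314.2·0.00475 = 0 + j1.492 Ω
Step 3 — Series combination: Z_total = R + L = 23.5 + j1.492 Ω = 23.55∠3.6° Ω.
Step 4 — Source phasor: V = 85.9∠45.0° V = 60.74 + j60.74 V.
Step 5 — Ohm's law: I = V / Z_total = (60.74 + j60.74) / (23.5 + j1.492) = 2.738 + j2.411 A.
Step 6 — Convert to polar: |I| = 3.648 A, ∠I = 41.4°.

I = 3.648∠41.4° A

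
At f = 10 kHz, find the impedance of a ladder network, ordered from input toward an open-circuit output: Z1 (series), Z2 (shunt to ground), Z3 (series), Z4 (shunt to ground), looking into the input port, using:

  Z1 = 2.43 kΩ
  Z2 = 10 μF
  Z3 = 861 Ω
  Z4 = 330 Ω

Step 1 — Angular frequency: ω = 2π·f = 2π·1e+04 = 6.283e+04 rad/s.
Step 2 — Component impedances:
  Z1: Z = R = 2430 Ω
  Z2: Z = 1/(jωC) = -j/(ω·C) = 0 - j1.592 Ω
  Z3: Z = R = 861 Ω
  Z4: Z = R = 330 Ω
Step 3 — Ladder network (open output): work backward from the far end, alternating series and parallel combinations. Z_in = 2430 - j1.592 Ω = 2430∠-0.0° Ω.

Z = 2430 - j1.592 Ω = 2430∠-0.0° Ω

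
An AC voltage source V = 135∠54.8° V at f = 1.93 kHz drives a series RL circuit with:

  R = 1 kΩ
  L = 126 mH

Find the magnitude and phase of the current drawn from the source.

Step 1 — Angular frequency: ω = 2π·f = 2π·1930 = 1.213e+04 rad/s.
Step 2 — Component impedances:
  R: Z = R = 1000 Ω
  L: Z = jωL = j·1.213e+04·0.126 = 0 + j1528 Ω
Step 3 — Series combination: Z_total = R + L = 1000 + j1528 Ω = 1826∠56.8° Ω.
Step 4 — Source phasor: V = 135∠54.8° V = 77.82 + j110.3 V.
Step 5 — Ohm's law: I = V / Z_total = (77.82 + j110.3) / (1000 + j1528) = 0.07388 - j0.002575 A.
Step 6 — Convert to polar: |I| = 0.07393 A, ∠I = -2.0°.

I = 0.07393∠-2.0° A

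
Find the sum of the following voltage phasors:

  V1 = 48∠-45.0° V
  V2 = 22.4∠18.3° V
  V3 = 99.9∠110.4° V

Step 1 — Convert each phasor to rectangular form:
  V1 = 48·(cos(-45.0°) + j·sin(-45.0°)) = 33.94 - j33.94 V
  V2 = 22.4·(cos(18.3°) + j·sin(18.3°)) = 21.27 + j7.033 V
  V3 = 99.9·(cos(110.4°) + j·sin(110.4°)) = -34.82 + j93.63 V
Step 2 — Sum components: V_total = 20.39 + j66.73 V.
Step 3 — Convert to polar: |V_total| = 69.77 V, ∠V_total = 73.0°.

V_total = 69.77∠73.0° V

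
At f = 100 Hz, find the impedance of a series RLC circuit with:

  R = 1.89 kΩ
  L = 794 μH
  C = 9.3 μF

Step 1 — Angular frequency: ω = 2π·f = 2π·100 = 628.3 rad/s.
Step 2 — Component impedances:
  R: Z = R = 1890 Ω
  L: Z = jωL = j·628.3·0.000794 = 0 + j0.4989 Ω
  C: Z = 1/(jωC) = -j/(ω·C) = 0 - j171.1 Ω
Step 3 — Series combination: Z_total = R + L + C = 1890 - j170.6 Ω = 1898∠-5.2° Ω.

Z = 1890 - j170.6 Ω = 1898∠-5.2° Ω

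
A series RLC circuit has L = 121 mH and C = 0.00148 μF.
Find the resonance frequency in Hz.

Step 1 — Resonance condition Im(Z)=0 gives ω₀ = 1/√(LC).
Step 2 — ω₀ = 1/√(0.121·1.48e-09) = 7.473e+04 rad/s.
Step 3 — f₀ = ω₀/(2π) = 1.189e+04 Hz.

f₀ = 1.189e+04 Hz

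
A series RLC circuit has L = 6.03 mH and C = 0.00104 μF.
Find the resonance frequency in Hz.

Step 1 — Resonance condition Im(Z)=0 gives ω₀ = 1/√(LC).
Step 2 — ω₀ = 1/√(0.00603·1.04e-09) = 3.993e+05 rad/s.
Step 3 — f₀ = ω₀/(2π) = 6.355e+04 Hz.

f₀ = 6.355e+04 Hz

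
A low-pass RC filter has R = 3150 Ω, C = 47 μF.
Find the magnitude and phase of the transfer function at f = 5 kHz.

Step 1 — Angular frequency: ω = 2π·5000 = 3.142e+04 rad/s.
Step 2 — Transfer function: H(jω) = 1/(1 + jωRC).
Step 3 — Denominator: 1 + jωRC = 1 + j·3.142e+04·3150·4.7e-05 = 1 + j4651.
Step 4 — H = 4.623e-08 - j0.000215.
Step 5 — Magnitude: |H| = 0.000215 (-73.4 dB); phase: φ = -90.0°.

|H| = 0.000215 (-73.4 dB), φ = -90.0°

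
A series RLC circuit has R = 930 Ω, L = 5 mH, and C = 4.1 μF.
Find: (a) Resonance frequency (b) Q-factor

Step 1 — Resonance condition Im(Z)=0 gives ω₀ = 1/√(LC).
Step 2 — ω₀ = 1/√(0.005·4.1e-06) = 6984 rad/s.
Step 3 — f₀ = ω₀/(2π) = 1112 Hz.
Step 4 — Series Q: Q = ω₀L/R = 6984·0.005/930 = 0.03755.

(a) f₀ = 1112 Hz  (b) Q = 0.03755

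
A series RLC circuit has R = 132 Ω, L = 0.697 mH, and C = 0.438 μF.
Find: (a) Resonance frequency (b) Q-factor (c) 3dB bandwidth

Step 1 — Resonance condition Im(Z)=0 gives ω₀ = 1/√(LC).
Step 2 — ω₀ = 1/√(0.000697·4.38e-07) = 5.723e+04 rad/s.
Step 3 — f₀ = ω₀/(2π) = 9109 Hz.
Step 4 — Series Q: Q = ω₀L/R = 5.723e+04·0.000697/132 = 0.3022.
Step 5 — 3dB bandwidth: Δω = ω₀/Q = 1.894e+05 rad/s; BW = Δω/(2π) = 3.014e+04 Hz.

(a) f₀ = 9109 Hz  (b) Q = 0.3022  (c) BW = 3.014e+04 Hz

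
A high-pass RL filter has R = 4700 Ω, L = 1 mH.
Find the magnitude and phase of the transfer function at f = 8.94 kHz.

Step 1 — Angular frequency: ω = 2π·8940 = 5.617e+04 rad/s.
Step 2 — Transfer function: H(jω) = jωL/(R + jωL).
Step 3 — Numerator jωL = j·56.17; denominator R + jωL = 4700 + j56.17.
Step 4 — H = 0.0001428 + j0.01195.
Step 5 — Magnitude: |H| = 0.01195 (-38.5 dB); phase: φ = 89.3°.

|H| = 0.01195 (-38.5 dB), φ = 89.3°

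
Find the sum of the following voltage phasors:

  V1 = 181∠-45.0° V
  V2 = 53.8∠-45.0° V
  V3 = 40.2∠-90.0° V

Step 1 — Convert each phasor to rectangular form:
  V1 = 181·(cos(-45.0°) + j·sin(-45.0°)) = 128 - j128 V
  V2 = 53.8·(cos(-45.0°) + j·sin(-45.0°)) = 38.04 - j38.04 V
  V3 = 40.2·(cos(-90.0°) + j·sin(-90.0°)) = 0 - j40.2 V
Step 2 — Sum components: V_total = 166 - j206.2 V.
Step 3 — Convert to polar: |V_total| = 264.8 V, ∠V_total = -51.2°.

V_total = 264.8∠-51.2° V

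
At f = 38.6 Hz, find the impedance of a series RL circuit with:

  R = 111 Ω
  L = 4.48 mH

Step 1 — Angular frequency: ω = 2π·f = 2π·38.6 = 242.5 rad/s.
Step 2 — Component impedances:
  R: Z = R = 111 Ω
  L: Z = jωL = j·242.5·0.00448 = 0 + j1.087 Ω
Step 3 — Series combination: Z_total = R + L = 111 + j1.087 Ω = 111∠0.6° Ω.

Z = 111 + j1.087 Ω = 111∠0.6° Ω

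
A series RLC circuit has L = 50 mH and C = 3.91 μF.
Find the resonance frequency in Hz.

Step 1 — Resonance condition Im(Z)=0 gives ω₀ = 1/√(LC).
Step 2 — ω₀ = 1/√(0.05·3.91e-06) = 2262 rad/s.
Step 3 — f₀ = ω₀/(2π) = 360 Hz.

f₀ = 360 Hz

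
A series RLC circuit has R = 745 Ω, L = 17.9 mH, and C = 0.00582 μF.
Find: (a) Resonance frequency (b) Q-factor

Step 1 — Resonance condition Im(Z)=0 gives ω₀ = 1/√(LC).
Step 2 — ω₀ = 1/√(0.0179·5.82e-09) = 9.797e+04 rad/s.
Step 3 — f₀ = ω₀/(2π) = 1.559e+04 Hz.
Step 4 — Series Q: Q = ω₀L/R = 9.797e+04·0.0179/745 = 2.354.

(a) f₀ = 1.559e+04 Hz  (b) Q = 2.354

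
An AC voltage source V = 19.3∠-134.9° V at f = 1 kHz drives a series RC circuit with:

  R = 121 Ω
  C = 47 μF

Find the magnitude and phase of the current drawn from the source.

Step 1 — Angular frequency: ω = 2π·f = 2π·1000 = 6283 rad/s.
Step 2 — Component impedances:
  R: Z = R = 121 Ω
  C: Z = 1/(jωC) = -j/(ω·C) = 0 - j3.386 Ω
Step 3 — Series combination: Z_total = R + C = 121 - j3.386 Ω = 121∠-1.6° Ω.
Step 4 — Source phasor: V = 19.3∠-134.9° V = -13.62 - j13.67 V.
Step 5 — Ohm's law: I = V / Z_total = (-13.62 - j13.67) / (121 - j3.386) = -0.1093 - j0.116 A.
Step 6 — Convert to polar: |I| = 0.1594 A, ∠I = -133.3°.

I = 0.1594∠-133.3° A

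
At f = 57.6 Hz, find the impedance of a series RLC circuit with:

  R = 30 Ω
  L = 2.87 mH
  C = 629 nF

Step 1 — Angular frequency: ω = 2π·f = 2π·57.6 = 361.9 rad/s.
Step 2 — Component impedances:
  R: Z = R = 30 Ω
  L: Z = jωL = j·361.9·0.00287 = 0 + j1.039 Ω
  C: Z = 1/(jωC) = -j/(ω·C) = 0 - j4393 Ω
Step 3 — Series combination: Z_total = R + L + C = 30 - j4392 Ω = 4392∠-89.6° Ω.

Z = 30 - j4392 Ω = 4392∠-89.6° Ω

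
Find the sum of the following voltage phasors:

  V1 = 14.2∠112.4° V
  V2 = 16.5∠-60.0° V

Step 1 — Convert each phasor to rectangular form:
  V1 = 14.2·(cos(112.4°) + j·sin(112.4°)) = -5.411 + j13.13 V
  V2 = 16.5·(cos(-60.0°) + j·sin(-60.0°)) = 8.25 - j14.29 V
Step 2 — Sum components: V_total = 2.839 - j1.161 V.
Step 3 — Convert to polar: |V_total| = 3.067 V, ∠V_total = -22.2°.

V_total = 3.067∠-22.2° V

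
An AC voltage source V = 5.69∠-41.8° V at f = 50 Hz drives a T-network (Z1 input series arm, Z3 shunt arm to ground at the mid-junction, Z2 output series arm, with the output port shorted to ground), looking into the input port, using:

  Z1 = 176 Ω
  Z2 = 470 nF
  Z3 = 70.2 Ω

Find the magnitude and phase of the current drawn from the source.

Step 1 — Angular frequency: ω = 2π·f = 2π·50 = 314.2 rad/s.
Step 2 — Component impedances:
  Z1: Z = R = 176 Ω
  Z2: Z = 1/(jωC) = -j/(ω·C) = 0 - j6773 Ω
  Z3: Z = R = 70.2 Ω
Step 3 — With the output port shorted to ground, the output series arm Z2 runs from the junction to ground; the shunt arm Z3 also runs from the junction to ground. They appear in parallel: Z3 || Z2 = 70.19 - j0.7276 Ω.
Step 4 — Series with input arm Z1: Z_in = Z1 + (Z3 || Z2) = 246.2 - j0.7276 Ω = 246.2∠-0.2° Ω.
Step 5 — Source phasor: V = 5.69∠-41.8° V = 4.242 - j3.793 V.
Step 6 — Ohm's law: I = V / Z_total = (4.242 - j3.793) / (246.2 - j0.7276) = 0.01727 - j0.01535 A.
Step 7 — Convert to polar: |I| = 0.02311 A, ∠I = -41.6°.

I = 0.02311∠-41.6° A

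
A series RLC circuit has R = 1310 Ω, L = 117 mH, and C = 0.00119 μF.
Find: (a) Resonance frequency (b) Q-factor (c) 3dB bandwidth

Step 1 — Resonance condition Im(Z)=0 gives ω₀ = 1/√(LC).
Step 2 — ω₀ = 1/√(0.117·1.19e-09) = 8.475e+04 rad/s.
Step 3 — f₀ = ω₀/(2π) = 1.349e+04 Hz.
Step 4 — Series Q: Q = ω₀L/R = 8.475e+04·0.117/1310 = 7.569.
Step 5 — 3dB bandwidth: Δω = ω₀/Q = 1.12e+04 rad/s; BW = Δω/(2π) = 1782 Hz.

(a) f₀ = 1.349e+04 Hz  (b) Q = 7.569  (c) BW = 1782 Hz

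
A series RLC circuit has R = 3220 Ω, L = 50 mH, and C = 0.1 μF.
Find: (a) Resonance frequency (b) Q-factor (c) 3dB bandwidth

Step 1 — Resonance: ω₀ = 1/√(LC) = 1/√(0.05·1e-07) = 1.414e+04 rad/s.
Step 2 — f₀ = ω₀/(2π) = 2251 Hz.
Step 3 — Series Q: Q = ω₀L/R = 1.414e+04·0.05/3220 = 0.2196.
Step 4 — Bandwidth: Δω = ω₀/Q = 6.44e+04 rad/s; BW = Δω/(2π) = 1.025e+04 Hz.

(a) f₀ = 2251 Hz  (b) Q = 0.2196  (c) BW = 1.025e+04 Hz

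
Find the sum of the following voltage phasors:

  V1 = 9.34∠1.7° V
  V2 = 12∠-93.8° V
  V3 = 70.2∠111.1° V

Step 1 — Convert each phasor to rectangular form:
  V1 = 9.34·(cos(1.7°) + j·sin(1.7°)) = 9.336 + j0.2771 V
  V2 = 12·(cos(-93.8°) + j·sin(-93.8°)) = -0.7953 - j11.97 V
  V3 = 70.2·(cos(111.1°) + j·sin(111.1°)) = -25.27 + j65.49 V
Step 2 — Sum components: V_total = -16.73 + j53.8 V.
Step 3 — Convert to polar: |V_total| = 56.34 V, ∠V_total = 107.3°.

V_total = 56.34∠107.3° V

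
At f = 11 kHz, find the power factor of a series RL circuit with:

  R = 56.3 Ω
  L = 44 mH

Step 1 — Angular frequency: ω = 2π·f = 2π·1.1e+04 = 6.912e+04 rad/s.
Step 2 — Component impedances:
  R: Z = R = 56.3 Ω
  L: Z = jωL = j·6.912e+04·0.044 = 0 + j3041 Ω
Step 3 — Series combination: Z_total = R + L = 56.3 + j3041 Ω = 3042∠88.9° Ω.
Step 4 — Power factor: PF = cos(φ) = Re(Z)/|Z| = 56.3/3042 = 0.01851.
Step 5 — Type: Im(Z) = 3041 ⇒ lagging (phase φ = 88.9°).

PF = 0.01851 (lagging, φ = 88.9°)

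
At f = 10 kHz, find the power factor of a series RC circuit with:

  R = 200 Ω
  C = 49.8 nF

Step 1 — Angular frequency: ω = 2π·f = 2π·1e+04 = 6.283e+04 rad/s.
Step 2 — Component impedances:
  R: Z = R = 200 Ω
  C: Z = 1/(jωC) = -j/(ω·C) = 0 - j319.6 Ω
Step 3 — Series combination: Z_total = R + C = 200 - j319.6 Ω = 377∠-58.0° Ω.
Step 4 — Power factor: PF = cos(φ) = Re(Z)/|Z| = 200/377 = 0.5305.
Step 5 — Type: Im(Z) = -319.6 ⇒ leading (phase φ = -58.0°).

PF = 0.5305 (leading, φ = -58.0°)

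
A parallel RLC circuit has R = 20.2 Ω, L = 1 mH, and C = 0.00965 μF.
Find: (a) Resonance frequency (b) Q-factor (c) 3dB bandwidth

Step 1 — Resonance: ω₀ = 1/√(LC) = 1/√(0.001·9.65e-09) = 3.219e+05 rad/s.
Step 2 — f₀ = ω₀/(2π) = 5.123e+04 Hz.
Step 3 — Parallel Q: Q = R/(ω₀L) = 20.2/(3.219e+05·0.001) = 0.06275.
Step 4 — Bandwidth: Δω = ω₀/Q = 5.13e+06 rad/s; BW = Δω/(2π) = 8.165e+05 Hz.

(a) f₀ = 5.123e+04 Hz  (b) Q = 0.06275  (c) BW = 8.165e+05 Hz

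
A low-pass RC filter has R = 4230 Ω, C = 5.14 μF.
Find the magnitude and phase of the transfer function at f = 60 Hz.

Step 1 — Angular frequency: ω = 2π·60 = 377 rad/s.
Step 2 — Transfer function: H(jω) = 1/(1 + jωRC).
Step 3 — Denominator: 1 + jωRC = 1 + j·377·4230·5.14e-06 = 1 + j8.197.
Step 4 — H = 0.01467 - j0.1202.
Step 5 — Magnitude: |H| = 0.1211 (-18.3 dB); phase: φ = -83.0°.

|H| = 0.1211 (-18.3 dB), φ = -83.0°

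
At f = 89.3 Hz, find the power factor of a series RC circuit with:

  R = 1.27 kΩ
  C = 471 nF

Step 1 — Angular frequency: ω = 2π·f = 2π·89.3 = 561.1 rad/s.
Step 2 — Component impedances:
  R: Z = R = 1270 Ω
  C: Z = 1/(jωC) = -j/(ω·C) = 0 - j3784 Ω
Step 3 — Series combination: Z_total = R + C = 1270 - j3784 Ω = 3991∠-71.4° Ω.
Step 4 — Power factor: PF = cos(φ) = Re(Z)/|Z| = 1270/3991 = 0.3182.
Step 5 — Type: Im(Z) = -3784 ⇒ leading (phase φ = -71.4°).

PF = 0.3182 (leading, φ = -71.4°)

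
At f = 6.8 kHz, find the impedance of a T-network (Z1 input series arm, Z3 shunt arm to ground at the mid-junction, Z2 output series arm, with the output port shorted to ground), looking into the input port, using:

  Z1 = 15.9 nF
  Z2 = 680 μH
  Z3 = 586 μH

Step 1 — Angular frequency: ω = 2π·f = 2π·6800 = 4.273e+04 rad/s.
Step 2 — Component impedances:
  Z1: Z = 1/(jωC) = -j/(ω·C) = 0 - j1472 Ω
  Z2: Z = jωL = j·4.273e+04·0.00068 = 0 + j29.05 Ω
  Z3: Z = jωL = j·4.273e+04·0.000586 = 0 + j25.04 Ω
Step 3 — With the output port shorted to ground, the output series arm Z2 runs from the junction to ground; the shunt arm Z3 also runs from the junction to ground. They appear in parallel: Z3 || Z2 = 0 + j13.45 Ω.
Step 4 — Series with input arm Z1: Z_in = Z1 + (Z3 || Z2) = 0 - j1459 Ω = 1459∠-90.0° Ω.

Z = 0 - j1459 Ω = 1459∠-90.0° Ω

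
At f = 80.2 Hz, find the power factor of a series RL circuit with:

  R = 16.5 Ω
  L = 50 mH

Step 1 — Angular frequency: ω = 2π·f = 2π·80.2 = 503.9 rad/s.
Step 2 — Component impedances:
  R: Z = R = 16.5 Ω
  L: Z = jωL = j·503.9·0.05 = 0 + j25.2 Ω
Step 3 — Series combination: Z_total = R + L = 16.5 + j25.2 Ω = 30.12∠56.8° Ω.
Step 4 — Power factor: PF = cos(φ) = Re(Z)/|Z| = 16.5/30.1176 = 0.5479.
Step 5 — Type: Im(Z) = 25.2 ⇒ lagging (phase φ = 56.8°).

PF = 0.5479 (lagging, φ = 56.8°)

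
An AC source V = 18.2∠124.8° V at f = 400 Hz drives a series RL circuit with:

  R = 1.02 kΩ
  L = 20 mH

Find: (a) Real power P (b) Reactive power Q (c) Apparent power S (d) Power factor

Step 1 — Angular frequency: ω = 2π·f = 2π·400 = 2513 rad/s.
Step 2 — Component impedances:
  R: Z = R = 1020 Ω
  L: Z = jωL = j·2513·0.02 = 0 + j50.27 Ω
Step 3 — Series combination: Z_total = R + L = 1020 + j50.27 Ω = 1021∠2.8° Ω.
Step 4 — Source phasor: V = 18.2∠124.8° V = -10.39 + j14.94 V.
Step 5 — Current: I = V / Z = -0.009438 + j0.01512 A = 0.01782∠122.0° A.
Step 6 — Complex power: S = V·I* = 0.324 + j0.01596 VA.
Step 7 — Real power: P = Re(S) = 0.324 W.
Step 8 — Reactive power: Q = Im(S) = 0.01596 VAR.
Step 9 — Apparent power: |S| = 0.3244 VA.
Step 10 — Power factor: PF = P/|S| = 0.9988 (lagging).

(a) P = 0.324 W  (b) Q = 0.01596 VAR  (c) S = 0.3244 VA  (d) PF = 0.9988 (lagging)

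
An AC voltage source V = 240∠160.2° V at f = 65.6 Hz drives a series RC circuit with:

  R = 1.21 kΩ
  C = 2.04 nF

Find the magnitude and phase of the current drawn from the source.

Step 1 — Angular frequency: ω = 2π·f = 2π·65.6 = 412.2 rad/s.
Step 2 — Component impedances:
  R: Z = R = 1210 Ω
  C: Z = 1/(jωC) = -j/(ω·C) = 0 - j1.189e+06 Ω
Step 3 — Series combination: Z_total = R + C = 1210 - j1.189e+06 Ω = 1.189e+06∠-89.9° Ω.
Step 4 — Source phasor: V = 240∠160.2° V = -225.8 + j81.3 V.
Step 5 — Ohm's law: I = V / Z_total = (-225.8 + j81.3) / (1210 - j1.189e+06) = -6.855e-05 - j0.0001898 A.
Step 6 — Convert to polar: |I| = 0.0002018 A, ∠I = -109.9°.

I = 0.0002018∠-109.9° A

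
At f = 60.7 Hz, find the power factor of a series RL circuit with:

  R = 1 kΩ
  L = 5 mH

Step 1 — Angular frequency: ω = 2π·f = 2π·60.7 = 381.4 rad/s.
Step 2 — Component impedances:
  R: Z = R = 1000 Ω
  L: Z = jωL = j·381.4·0.005 = 0 + j1.907 Ω
Step 3 — Series combination: Z_total = R + L = 1000 + j1.907 Ω = 1000∠0.1° Ω.
Step 4 — Power factor: PF = cos(φ) = Re(Z)/|Z| = 1000/1000 = 1.
Step 5 — Type: Im(Z) = 1.907 ⇒ lagging (phase φ = 0.1°).

PF = 1 (lagging, φ = 0.1°)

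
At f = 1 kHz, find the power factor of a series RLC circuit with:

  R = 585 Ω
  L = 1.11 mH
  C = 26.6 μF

Step 1 — Angular frequency: ω = 2π·f = 2π·1000 = 6283 rad/s.
Step 2 — Component impedances:
  R: Z = R = 585 Ω
  L: Z = jωL = j·6283·0.00111 = 0 + j6.974 Ω
  C: Z = 1/(jωC) = -j/(ω·C) = 0 - j5.983 Ω
Step 3 — Series combination: Z_total = R + L + C = 585 + j0.9911 Ω = 585∠0.1° Ω.
Step 4 — Power factor: PF = cos(φ) = Re(Z)/|Z| = 585/585 = 1.
Step 5 — Type: Im(Z) = 0.9911 ⇒ lagging (phase φ = 0.1°).

PF = 1 (lagging, φ = 0.1°)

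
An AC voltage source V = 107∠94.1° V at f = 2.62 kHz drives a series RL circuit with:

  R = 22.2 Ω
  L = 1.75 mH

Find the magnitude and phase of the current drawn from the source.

Step 1 — Angular frequency: ω = 2π·f = 2π·2620 = 1.646e+04 rad/s.
Step 2 — Component impedances:
  R: Z = R = 22.2 Ω
  L: Z = jωL = j·1.646e+04·0.00175 = 0 + j28.81 Ω
Step 3 — Series combination: Z_total = R + L = 22.2 + j28.81 Ω = 36.37∠52.4° Ω.
Step 4 — Source phasor: V = 107∠94.1° V = -7.65 + j106.7 V.
Step 5 — Ohm's law: I = V / Z_total = (-7.65 + j106.7) / (22.2 + j28.81) = 2.196 + j1.958 A.
Step 6 — Convert to polar: |I| = 2.942 A, ∠I = 41.7°.

I = 2.942∠41.7° A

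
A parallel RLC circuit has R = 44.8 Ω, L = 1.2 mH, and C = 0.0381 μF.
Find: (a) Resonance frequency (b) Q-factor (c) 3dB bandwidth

Step 1 — Resonance: ω₀ = 1/√(LC) = 1/√(0.0012·3.81e-08) = 1.479e+05 rad/s.
Step 2 — f₀ = ω₀/(2π) = 2.354e+04 Hz.
Step 3 — Parallel Q: Q = R/(ω₀L) = 44.8/(1.479e+05·0.0012) = 0.2524.
Step 4 — Bandwidth: Δω = ω₀/Q = 5.859e+05 rad/s; BW = Δω/(2π) = 9.324e+04 Hz.

(a) f₀ = 2.354e+04 Hz  (b) Q = 0.2524  (c) BW = 9.324e+04 Hz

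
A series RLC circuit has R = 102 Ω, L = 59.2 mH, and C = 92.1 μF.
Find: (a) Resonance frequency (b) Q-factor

Step 1 — Resonance condition Im(Z)=0 gives ω₀ = 1/√(LC).
Step 2 — ω₀ = 1/√(0.0592·9.21e-05) = 428.3 rad/s.
Step 3 — f₀ = ω₀/(2π) = 68.16 Hz.
Step 4 — Series Q: Q = ω₀L/R = 428.3·0.0592/102 = 0.2486.

(a) f₀ = 68.16 Hz  (b) Q = 0.2486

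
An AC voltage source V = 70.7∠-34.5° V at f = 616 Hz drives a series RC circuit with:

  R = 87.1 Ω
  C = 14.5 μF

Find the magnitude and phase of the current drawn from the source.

Step 1 — Angular frequency: ω = 2π·f = 2π·616 = 3870 rad/s.
Step 2 — Component impedances:
  R: Z = R = 87.1 Ω
  C: Z = 1/(jωC) = -j/(ω·C) = 0 - j17.82 Ω
Step 3 — Series combination: Z_total = R + C = 87.1 - j17.82 Ω = 88.9∠-11.6° Ω.
Step 4 — Source phasor: V = 70.7∠-34.5° V = 58.27 - j40.04 V.
Step 5 — Ohm's law: I = V / Z_total = (58.27 - j40.04) / (87.1 - j17.82) = 0.7324 - j0.3099 A.
Step 6 — Convert to polar: |I| = 0.7952 A, ∠I = -22.9°.

I = 0.7952∠-22.9° A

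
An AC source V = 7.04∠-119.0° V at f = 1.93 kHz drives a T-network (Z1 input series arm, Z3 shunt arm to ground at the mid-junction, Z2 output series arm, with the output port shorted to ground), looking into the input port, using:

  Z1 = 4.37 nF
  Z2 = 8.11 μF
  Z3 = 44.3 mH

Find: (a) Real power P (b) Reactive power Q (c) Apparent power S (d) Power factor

Step 1 — Angular frequency: ω = 2π·f = 2π·1930 = 1.213e+04 rad/s.
Step 2 — Component impedances:
  Z1: Z = 1/(jωC) = -j/(ω·C) = 0 - j1.887e+04 Ω
  Z2: Z = 1/(jωC) = -j/(ω·C) = 0 - j10.17 Ω
  Z3: Z = jωL = j·1.213e+04·0.0443 = 0 + j537.2 Ω
Step 3 — With the output port shorted to ground, the output series arm Z2 runs from the junction to ground; the shunt arm Z3 also runs from the junction to ground. They appear in parallel: Z3 || Z2 = 0 - j10.36 Ω.
Step 4 — Series with input arm Z1: Z_in = Z1 + (Z3 || Z2) = 0 - j1.888e+04 Ω = 1.888e+04∠-90.0° Ω.
Step 5 — Source phasor: V = 7.04∠-119.0° V = -3.413 - j6.157 V.
Step 6 — Current: I = V / Z = 0.0003261 - j0.0001808 A = 0.0003729∠-29.0° A.
Step 7 — Complex power: S = V·I* = 0 - j0.002625 VA.
Step 8 — Real power: P = Re(S) = 0 W.
Step 9 — Reactive power: Q = Im(S) = -0.002625 VAR.
Step 10 — Apparent power: |S| = 0.002625 VA.
Step 11 — Power factor: PF = P/|S| = 0 (leading).

(a) P = 0 W  (b) Q = -0.002625 VAR  (c) S = 0.002625 VA  (d) PF = 0 (leading)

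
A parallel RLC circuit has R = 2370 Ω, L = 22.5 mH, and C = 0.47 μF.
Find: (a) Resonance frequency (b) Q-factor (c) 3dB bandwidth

Step 1 — Resonance: ω₀ = 1/√(LC) = 1/√(0.0225·4.7e-07) = 9724 rad/s.
Step 2 — f₀ = ω₀/(2π) = 1548 Hz.
Step 3 — Parallel Q: Q = R/(ω₀L) = 2370/(9724·0.0225) = 10.83.
Step 4 — Bandwidth: Δω = ω₀/Q = 897.7 rad/s; BW = Δω/(2π) = 142.9 Hz.

(a) f₀ = 1548 Hz  (b) Q = 10.83  (c) BW = 142.9 Hz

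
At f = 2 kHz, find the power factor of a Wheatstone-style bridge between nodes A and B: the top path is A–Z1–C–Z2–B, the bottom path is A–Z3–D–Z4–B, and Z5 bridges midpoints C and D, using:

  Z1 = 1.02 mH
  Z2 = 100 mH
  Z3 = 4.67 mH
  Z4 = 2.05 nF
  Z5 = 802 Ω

Step 1 — Angular frequency: ω = 2π·f = 2π·2000 = 1.257e+04 rad/s.
Step 2 — Component impedances:
  Z1: Z = jωL = j·1.257e+04·0.00102 = 0 + j12.82 Ω
  Z2: Z = jωL = j·1.257e+04·0.1 = 0 + j1257 Ω
  Z3: Z = jωL = j·1.257e+04·0.00467 = 0 + j58.68 Ω
  Z4: Z = 1/(jωC) = -j/(ω·C) = 0 - j3.882e+04 Ω
  Z5: Z = R = 802 Ω
Step 3 — Bridge requires nodal analysis (the Z5 bridge couples midpoints C and D, so the two paths cannot be reduced to a simple series/parallel combination). Setting node B to ground and injecting 1 A at node A, the 3-node admittance system at A, C, D solves to V_A = Z_AB = 0.2873 + j1312 Ω = 1312∠90.0° Ω.
Step 4 — Power factor: PF = cos(φ) = Re(Z)/|Z| = 0.28726/1312.4 = 0.0002189.
Step 5 — Type: Im(Z) = 1312 ⇒ lagging (phase φ = 90.0°).

PF = 0.0002189 (lagging, φ = 90.0°)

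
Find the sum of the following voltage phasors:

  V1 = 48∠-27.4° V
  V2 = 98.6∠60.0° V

Step 1 — Convert each phasor to rectangular form:
  V1 = 48·(cos(-27.4°) + j·sin(-27.4°)) = 42.62 - j22.09 V
  V2 = 98.6·(cos(60.0°) + j·sin(60.0°)) = 49.3 + j85.39 V
Step 2 — Sum components: V_total = 91.92 + j63.3 V.
Step 3 — Convert to polar: |V_total| = 111.6 V, ∠V_total = 34.6°.

V_total = 111.6∠34.6° V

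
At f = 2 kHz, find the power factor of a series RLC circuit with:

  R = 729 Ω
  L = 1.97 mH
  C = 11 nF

Step 1 — Angular frequency: ω = 2π·f = 2π·2000 = 1.257e+04 rad/s.
Step 2 — Component impedances:
  R: Z = R = 729 Ω
  L: Z = jωL = j·1.257e+04·0.00197 = 0 + j24.76 Ω
  C: Z = 1/(jωC) = -j/(ω·C) = 0 - j7234 Ω
Step 3 — Series combination: Z_total = R + L + C = 729 - j7210 Ω = 7246∠-84.2° Ω.
Step 4 — Power factor: PF = cos(φ) = Re(Z)/|Z| = 729/7246 = 0.1006.
Step 5 — Type: Im(Z) = -7210 ⇒ leading (phase φ = -84.2°).

PF = 0.1006 (leading, φ = -84.2°)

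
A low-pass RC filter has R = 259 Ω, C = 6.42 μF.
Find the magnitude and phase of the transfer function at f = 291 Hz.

Step 1 — Angular frequency: ω = 2π·291 = 1828 rad/s.
Step 2 — Transfer function: H(jω) = 1/(1 + jωRC).
Step 3 — Denominator: 1 + jωRC = 1 + j·1828·259·6.42e-06 = 1 + j3.04.
Step 4 — H = 0.09763 - j0.2968.
Step 5 — Magnitude: |H| = 0.3125 (-10.1 dB); phase: φ = -71.8°.

|H| = 0.3125 (-10.1 dB), φ = -71.8°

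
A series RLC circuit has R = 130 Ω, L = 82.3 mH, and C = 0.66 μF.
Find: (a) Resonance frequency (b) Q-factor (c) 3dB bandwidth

Step 1 — Resonance: ω₀ = 1/√(LC) = 1/√(0.0823·6.6e-07) = 4291 rad/s.
Step 2 — f₀ = ω₀/(2π) = 682.9 Hz.
Step 3 — Series Q: Q = ω₀L/R = 4291·0.0823/130 = 2.716.
Step 4 — Bandwidth: Δω = ω₀/Q = 1580 rad/s; BW = Δω/(2π) = 251.4 Hz.

(a) f₀ = 682.9 Hz  (b) Q = 2.716  (c) BW = 251.4 Hz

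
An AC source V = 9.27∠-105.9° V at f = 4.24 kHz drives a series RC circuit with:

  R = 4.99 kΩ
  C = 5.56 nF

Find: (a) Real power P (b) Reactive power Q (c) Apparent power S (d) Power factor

Step 1 — Angular frequency: ω = 2π·f = 2π·4240 = 2.664e+04 rad/s.
Step 2 — Component impedances:
  R: Z = R = 4990 Ω
  C: Z = 1/(jωC) = -j/(ω·C) = 0 - j6751 Ω
Step 3 — Series combination: Z_total = R + C = 4990 - j6751 Ω = 8395∠-53.5° Ω.
Step 4 — Source phasor: V = 9.27∠-105.9° V = -2.54 - j8.915 V.
Step 5 — Current: I = V / Z = 0.0006742 - j0.0008745 A = 0.001104∠-52.4° A.
Step 6 — Complex power: S = V·I* = 0.006084 - j0.008232 VA.
Step 7 — Real power: P = Re(S) = 0.006084 W.
Step 8 — Reactive power: Q = Im(S) = -0.008232 VAR.
Step 9 — Apparent power: |S| = 0.01024 VA.
Step 10 — Power factor: PF = P/|S| = 0.5944 (leading).

(a) P = 0.006084 W  (b) Q = -0.008232 VAR  (c) S = 0.01024 VA  (d) PF = 0.5944 (leading)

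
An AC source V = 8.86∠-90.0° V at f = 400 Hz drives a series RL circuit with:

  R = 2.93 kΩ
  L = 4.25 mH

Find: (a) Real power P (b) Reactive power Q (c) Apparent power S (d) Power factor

Step 1 — Angular frequency: ω = 2π·f = 2π·400 = 2513 rad/s.
Step 2 — Component impedances:
  R: Z = R = 2930 Ω
  L: Z = jωL = j·2513·0.00425 = 0 + j10.68 Ω
Step 3 — Series combination: Z_total = R + L = 2930 + j10.68 Ω = 2930∠0.2° Ω.
Step 4 — Source phasor: V = 8.86∠-90.0° V = 0 - j8.86 V.
Step 5 — Current: I = V / Z = -1.102e-05 - j0.003024 A = 0.003024∠-90.2° A.
Step 6 — Complex power: S = V·I* = 0.02679 + j9.767e-05 VA.
Step 7 — Real power: P = Re(S) = 0.02679 W.
Step 8 — Reactive power: Q = Im(S) = 9.767e-05 VAR.
Step 9 — Apparent power: |S| = 0.02679 VA.
Step 10 — Power factor: PF = P/|S| = 1 (lagging).

(a) P = 0.02679 W  (b) Q = 9.767e-05 VAR  (c) S = 0.02679 VA  (d) PF = 1 (lagging)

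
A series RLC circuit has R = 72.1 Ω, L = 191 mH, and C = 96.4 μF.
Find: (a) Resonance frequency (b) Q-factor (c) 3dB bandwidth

Step 1 — Resonance: ω₀ = 1/√(LC) = 1/√(0.191·9.64e-05) = 233 rad/s.
Step 2 — f₀ = ω₀/(2π) = 37.09 Hz.
Step 3 — Series Q: Q = ω₀L/R = 233·0.191/72.1 = 0.6174.
Step 4 — Bandwidth: Δω = ω₀/Q = 377.5 rad/s; BW = Δω/(2π) = 60.08 Hz.

(a) f₀ = 37.09 Hz  (b) Q = 0.6174  (c) BW = 60.08 Hz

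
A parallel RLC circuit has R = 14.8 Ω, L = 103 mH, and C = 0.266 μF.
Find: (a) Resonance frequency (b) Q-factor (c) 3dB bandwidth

Step 1 — Resonance: ω₀ = 1/√(LC) = 1/√(0.103·2.66e-07) = 6041 rad/s.
Step 2 — f₀ = ω₀/(2π) = 961.5 Hz.
Step 3 — Parallel Q: Q = R/(ω₀L) = 14.8/(6041·0.103) = 0.02378.
Step 4 — Bandwidth: Δω = ω₀/Q = 2.54e+05 rad/s; BW = Δω/(2π) = 4.043e+04 Hz.

(a) f₀ = 961.5 Hz  (b) Q = 0.02378  (c) BW = 4.043e+04 Hz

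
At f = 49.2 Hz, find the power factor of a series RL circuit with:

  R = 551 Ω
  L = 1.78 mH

Step 1 — Angular frequency: ω = 2π·f = 2π·49.2 = 309.1 rad/s.
Step 2 — Component impedances:
  R: Z = R = 551 Ω
  L: Z = jωL = j·309.1·0.00178 = 0 + j0.5503 Ω
Step 3 — Series combination: Z_total = R + L = 551 + j0.5503 Ω = 551∠0.1° Ω.
Step 4 — Power factor: PF = cos(φ) = Re(Z)/|Z| = 551/551 = 1.
Step 5 — Type: Im(Z) = 0.5503 ⇒ lagging (phase φ = 0.1°).

PF = 1 (lagging, φ = 0.1°)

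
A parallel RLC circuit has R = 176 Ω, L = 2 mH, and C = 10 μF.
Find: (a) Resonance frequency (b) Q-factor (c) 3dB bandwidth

Step 1 — Resonance: ω₀ = 1/√(LC) = 1/√(0.002·1e-05) = 7071 rad/s.
Step 2 — f₀ = ω₀/(2π) = 1125 Hz.
Step 3 — Parallel Q: Q = R/(ω₀L) = 176/(7071·0.002) = 12.45.
Step 4 — Bandwidth: Δω = ω₀/Q = 568.2 rad/s; BW = Δω/(2π) = 90.43 Hz.

(a) f₀ = 1125 Hz  (b) Q = 12.45  (c) BW = 90.43 Hz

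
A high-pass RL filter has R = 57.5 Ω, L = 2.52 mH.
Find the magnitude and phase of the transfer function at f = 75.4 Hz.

Step 1 — Angular frequency: ω = 2π·75.4 = 473.8 rad/s.
Step 2 — Transfer function: H(jω) = jωL/(R + jωL).
Step 3 — Numerator jωL = j·1.194; denominator R + jωL = 57.5 + j1.194.
Step 4 — H = 0.0004309 + j0.02075.
Step 5 — Magnitude: |H| = 0.02076 (-33.7 dB); phase: φ = 88.8°.

|H| = 0.02076 (-33.7 dB), φ = 88.8°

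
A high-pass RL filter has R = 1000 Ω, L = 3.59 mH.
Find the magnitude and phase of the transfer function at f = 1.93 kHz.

Step 1 — Angular frequency: ω = 2π·1930 = 1.213e+04 rad/s.
Step 2 — Transfer function: H(jω) = jωL/(R + jωL).
Step 3 — Numerator jωL = j·43.53; denominator R + jωL = 1000 + j43.53.
Step 4 — H = 0.001892 + j0.04345.
Step 5 — Magnitude: |H| = 0.04349 (-27.2 dB); phase: φ = 87.5°.

|H| = 0.04349 (-27.2 dB), φ = 87.5°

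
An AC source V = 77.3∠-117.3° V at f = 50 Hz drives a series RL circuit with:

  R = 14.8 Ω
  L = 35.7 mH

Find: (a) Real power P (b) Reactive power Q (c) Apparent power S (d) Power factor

Step 1 — Angular frequency: ω = 2π·f = 2π·50 = 314.2 rad/s.
Step 2 — Component impedances:
  R: Z = R = 14.8 Ω
  L: Z = jωL = j·314.2·0.0357 = 0 + j11.22 Ω
Step 3 — Series combination: Z_total = R + L = 14.8 + j11.22 Ω = 18.57∠37.2° Ω.
Step 4 — Source phasor: V = 77.3∠-117.3° V = -35.45 - j68.69 V.
Step 5 — Current: I = V / Z = -3.756 - j1.795 A = 4.163∠-154.5° A.
Step 6 — Complex power: S = V·I* = 256.5 + j194.3 VA.
Step 7 — Real power: P = Re(S) = 256.5 W.
Step 8 — Reactive power: Q = Im(S) = 194.3 VAR.
Step 9 — Apparent power: |S| = 321.8 VA.
Step 10 — Power factor: PF = P/|S| = 0.797 (lagging).

(a) P = 256.5 W  (b) Q = 194.3 VAR  (c) S = 321.8 VA  (d) PF = 0.797 (lagging)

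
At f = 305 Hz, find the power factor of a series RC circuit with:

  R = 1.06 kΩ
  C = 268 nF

Step 1 — Angular frequency: ω = 2π·f = 2π·305 = 1916 rad/s.
Step 2 — Component impedances:
  R: Z = R = 1060 Ω
  C: Z = 1/(jωC) = -j/(ω·C) = 0 - j1947 Ω
Step 3 — Series combination: Z_total = R + C = 1060 - j1947 Ω = 2217∠-61.4° Ω.
Step 4 — Power factor: PF = cos(φ) = Re(Z)/|Z| = 1060/2217 = 0.4781.
Step 5 — Type: Im(Z) = -1947 ⇒ leading (phase φ = -61.4°).

PF = 0.4781 (leading, φ = -61.4°)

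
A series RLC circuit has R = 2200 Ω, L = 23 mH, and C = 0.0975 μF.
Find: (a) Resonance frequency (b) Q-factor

Step 1 — Resonance condition Im(Z)=0 gives ω₀ = 1/√(LC).
Step 2 — ω₀ = 1/√(0.023·9.75e-08) = 2.112e+04 rad/s.
Step 3 — f₀ = ω₀/(2π) = 3361 Hz.
Step 4 — Series Q: Q = ω₀L/R = 2.112e+04·0.023/2200 = 0.2208.

(a) f₀ = 3361 Hz  (b) Q = 0.2208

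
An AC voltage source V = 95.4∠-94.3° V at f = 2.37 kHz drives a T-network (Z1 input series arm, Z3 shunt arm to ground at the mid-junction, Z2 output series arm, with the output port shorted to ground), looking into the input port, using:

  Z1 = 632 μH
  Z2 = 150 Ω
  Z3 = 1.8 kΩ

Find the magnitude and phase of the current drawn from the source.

Step 1 — Angular frequency: ω = 2π·f = 2π·2370 = 1.489e+04 rad/s.
Step 2 — Component impedances:
  Z1: Z = jωL = j·1.489e+04·0.000632 = 0 + j9.411 Ω
  Z2: Z = R = 150 Ω
  Z3: Z = R = 1800 Ω
Step 3 — With the output port shorted to ground, the output series arm Z2 runs from the junction to ground; the shunt arm Z3 also runs from the junction to ground. They appear in parallel: Z3 || Z2 = 138.5 Ω.
Step 4 — Series with input arm Z1: Z_in = Z1 + (Z3 || Z2) = 138.5 + j9.411 Ω = 138.8∠3.9° Ω.
Step 5 — Source phasor: V = 95.4∠-94.3° V = -7.153 - j95.13 V.
Step 6 — Ohm's law: I = V / Z_total = (-7.153 - j95.13) / (138.5 + j9.411) = -0.09791 - j0.6804 A.
Step 7 — Convert to polar: |I| = 0.6874 A, ∠I = -98.2°.

I = 0.6874∠-98.2° A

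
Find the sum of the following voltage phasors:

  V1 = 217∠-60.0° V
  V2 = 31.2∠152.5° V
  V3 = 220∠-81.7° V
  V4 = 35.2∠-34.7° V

Step 1 — Convert each phasor to rectangular form:
  V1 = 217·(cos(-60.0°) + j·sin(-60.0°)) = 108.5 - j187.9 V
  V2 = 31.2·(cos(152.5°) + j·sin(152.5°)) = -27.67 + j14.41 V
  V3 = 220·(cos(-81.7°) + j·sin(-81.7°)) = 31.76 - j217.7 V
  V4 = 35.2·(cos(-34.7°) + j·sin(-34.7°)) = 28.94 - j20.04 V
Step 2 — Sum components: V_total = 141.5 - j411.3 V.
Step 3 — Convert to polar: |V_total| = 434.9 V, ∠V_total = -71.0°.

V_total = 434.9∠-71.0° V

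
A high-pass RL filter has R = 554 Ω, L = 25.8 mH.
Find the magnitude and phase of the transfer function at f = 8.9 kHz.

Step 1 — Angular frequency: ω = 2π·8900 = 5.592e+04 rad/s.
Step 2 — Transfer function: H(jω) = jωL/(R + jωL).
Step 3 — Numerator jωL = j·1443; denominator R + jωL = 554 + j1443.
Step 4 — H = 0.8715 + j0.3346.
Step 5 — Magnitude: |H| = 0.9335 (-0.6 dB); phase: φ = 21.0°.

|H| = 0.9335 (-0.6 dB), φ = 21.0°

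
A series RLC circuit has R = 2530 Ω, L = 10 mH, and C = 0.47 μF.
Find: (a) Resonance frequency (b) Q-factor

Step 1 — Resonance condition Im(Z)=0 gives ω₀ = 1/√(LC).
Step 2 — ω₀ = 1/√(0.01·4.7e-07) = 1.459e+04 rad/s.
Step 3 — f₀ = ω₀/(2π) = 2322 Hz.
Step 4 — Series Q: Q = ω₀L/R = 1.459e+04·0.01/2530 = 0.05765.

(a) f₀ = 2322 Hz  (b) Q = 0.05765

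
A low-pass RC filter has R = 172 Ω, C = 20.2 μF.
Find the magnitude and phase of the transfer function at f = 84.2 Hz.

Step 1 — Angular frequency: ω = 2π·84.2 = 529 rad/s.
Step 2 — Transfer function: H(jω) = 1/(1 + jωRC).
Step 3 — Denominator: 1 + jωRC = 1 + j·529·172·2.02e-05 = 1 + j1.838.
Step 4 — H = 0.2284 - j0.4198.
Step 5 — Magnitude: |H| = 0.4779 (-6.4 dB); phase: φ = -61.5°.

|H| = 0.4779 (-6.4 dB), φ = -61.5°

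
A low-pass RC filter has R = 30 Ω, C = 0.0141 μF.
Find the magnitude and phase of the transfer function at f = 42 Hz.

Step 1 — Angular frequency: ω = 2π·42 = 263.9 rad/s.
Step 2 — Transfer function: H(jω) = 1/(1 + jωRC).
Step 3 — Denominator: 1 + jωRC = 1 + j·263.9·30·1.41e-08 = 1 + j0.0001116.
Step 4 — H = 1 - j0.0001116.
Step 5 — Magnitude: |H| = 1 (-0.0 dB); phase: φ = -0.0°.

|H| = 1 (-0.0 dB), φ = -0.0°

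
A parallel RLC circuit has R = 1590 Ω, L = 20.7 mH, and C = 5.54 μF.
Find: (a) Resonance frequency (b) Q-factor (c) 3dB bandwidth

Step 1 — Resonance: ω₀ = 1/√(LC) = 1/√(0.0207·5.54e-06) = 2953 rad/s.
Step 2 — f₀ = ω₀/(2π) = 470 Hz.
Step 3 — Parallel Q: Q = R/(ω₀L) = 1590/(2953·0.0207) = 26.01.
Step 4 — Bandwidth: Δω = ω₀/Q = 113.5 rad/s; BW = Δω/(2π) = 18.07 Hz.

(a) f₀ = 470 Hz  (b) Q = 26.01  (c) BW = 18.07 Hz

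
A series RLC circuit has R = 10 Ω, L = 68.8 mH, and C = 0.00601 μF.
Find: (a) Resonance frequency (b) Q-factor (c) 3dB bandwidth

Step 1 — Resonance condition Im(Z)=0 gives ω₀ = 1/√(LC).
Step 2 — ω₀ = 1/√(0.0688·6.01e-09) = 4.918e+04 rad/s.
Step 3 — f₀ = ω₀/(2π) = 7827 Hz.
Step 4 — Series Q: Q = ω₀L/R = 4.918e+04·0.0688/10 = 338.3.
Step 5 — 3dB bandwidth: Δω = ω₀/Q = 145.3 rad/s; BW = Δω/(2π) = 23.13 Hz.

(a) f₀ = 7827 Hz  (b) Q = 338.3  (c) BW = 23.13 Hz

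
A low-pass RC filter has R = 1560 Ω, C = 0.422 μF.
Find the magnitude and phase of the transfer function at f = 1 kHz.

Step 1 — Angular frequency: ω = 2π·1000 = 6283 rad/s.
Step 2 — Transfer function: H(jω) = 1/(1 + jωRC).
Step 3 — Denominator: 1 + jωRC = 1 + j·6283·1560·4.22e-07 = 1 + j4.136.
Step 4 — H = 0.05522 - j0.2284.
Step 5 — Magnitude: |H| = 0.235 (-12.6 dB); phase: φ = -76.4°.

|H| = 0.235 (-12.6 dB), φ = -76.4°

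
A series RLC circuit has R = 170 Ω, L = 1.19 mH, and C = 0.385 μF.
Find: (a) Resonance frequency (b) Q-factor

Step 1 — Resonance condition Im(Z)=0 gives ω₀ = 1/√(LC).
Step 2 — ω₀ = 1/√(0.00119·3.85e-07) = 4.672e+04 rad/s.
Step 3 — f₀ = ω₀/(2π) = 7436 Hz.
Step 4 — Series Q: Q = ω₀L/R = 4.672e+04·0.00119/170 = 0.327.

(a) f₀ = 7436 Hz  (b) Q = 0.327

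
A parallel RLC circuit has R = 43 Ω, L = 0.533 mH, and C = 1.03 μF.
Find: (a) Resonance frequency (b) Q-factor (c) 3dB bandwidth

Step 1 — Resonance: ω₀ = 1/√(LC) = 1/√(0.000533·1.03e-06) = 4.268e+04 rad/s.
Step 2 — f₀ = ω₀/(2π) = 6793 Hz.
Step 3 — Parallel Q: Q = R/(ω₀L) = 43/(4.268e+04·0.000533) = 1.89.
Step 4 — Bandwidth: Δω = ω₀/Q = 2.258e+04 rad/s; BW = Δω/(2π) = 3593 Hz.

(a) f₀ = 6793 Hz  (b) Q = 1.89  (c) BW = 3593 Hz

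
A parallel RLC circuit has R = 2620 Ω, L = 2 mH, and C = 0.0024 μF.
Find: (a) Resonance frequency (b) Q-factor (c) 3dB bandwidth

Step 1 — Resonance: ω₀ = 1/√(LC) = 1/√(0.002·2.4e-09) = 4.564e+05 rad/s.
Step 2 — f₀ = ω₀/(2π) = 7.264e+04 Hz.
Step 3 — Parallel Q: Q = R/(ω₀L) = 2620/(4.564e+05·0.002) = 2.87.
Step 4 — Bandwidth: Δω = ω₀/Q = 1.59e+05 rad/s; BW = Δω/(2π) = 2.531e+04 Hz.

(a) f₀ = 7.264e+04 Hz  (b) Q = 2.87  (c) BW = 2.531e+04 Hz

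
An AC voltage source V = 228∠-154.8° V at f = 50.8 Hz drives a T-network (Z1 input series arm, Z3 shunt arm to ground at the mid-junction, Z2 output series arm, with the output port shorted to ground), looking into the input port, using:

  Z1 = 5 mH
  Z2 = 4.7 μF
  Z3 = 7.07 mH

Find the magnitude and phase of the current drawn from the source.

Step 1 — Angular frequency: ω = 2π·f = 2π·50.8 = 319.2 rad/s.
Step 2 — Component impedances:
  Z1: Z = jωL = j·319.2·0.005 = 0 + j1.596 Ω
  Z2: Z = 1/(jωC) = -j/(ω·C) = 0 - j666.6 Ω
  Z3: Z = jωL = j·319.2·0.00707 = 0 + j2.257 Ω
Step 3 — With the output port shorted to ground, the output series arm Z2 runs from the junction to ground; the shunt arm Z3 also runs from the junction to ground. They appear in parallel: Z3 || Z2 = 0 + j2.264 Ω.
Step 4 — Series with input arm Z1: Z_in = Z1 + (Z3 || Z2) = 0 + j3.86 Ω = 3.86∠90.0° Ω.
Step 5 — Source phasor: V = 228∠-154.8° V = -206.3 - j97.08 V.
Step 6 — Ohm's law: I = V / Z_total = (-206.3 - j97.08) / (0 + j3.86) = -25.15 + j53.44 A.
Step 7 — Convert to polar: |I| = 59.06 A, ∠I = 115.2°.

I = 59.06∠115.2° A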